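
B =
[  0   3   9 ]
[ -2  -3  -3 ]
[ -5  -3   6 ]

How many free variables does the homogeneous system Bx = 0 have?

Row reduce to echelon form.
Swap R1 ↔ R2
R3 ← R3 − (5/2)·R1: [0, 9/2, 27/2]
R3 ← R3 − (3/2)·R2: [0, 0, 0]
2 nonzero rows, so rank(B) = 2.
B has 3 columns; by rank–nullity, nullity = 3 − 2 = 1.

1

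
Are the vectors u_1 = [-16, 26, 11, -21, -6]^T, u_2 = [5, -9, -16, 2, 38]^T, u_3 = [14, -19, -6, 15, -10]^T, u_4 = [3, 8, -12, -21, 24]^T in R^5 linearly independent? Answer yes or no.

yes

Form the matrix with these vectors as rows and row reduce.
R2 ← R2 + (5/16)·R1: [0, -7/8, -201/16, -73/16, 289/8]
R3 ← R3 + (7/8)·R1: [0, 15/4, 29/8, -27/8, -61/4]
R4 ← R4 + (3/16)·R1: [0, 103/8, -159/16, -399/16, 183/8]
R3 ← R3 + (30/7)·R2: [0, 0, -703/14, -321/14, 977/7]
R4 ← R4 + (103/7)·R2: [0, 0, -2727/14, -1289/14, 3881/7]
R4 ← R4 − (2727/703)·R3: [0, 0, 0, -2200/703, 9152/703]
4 nonzero rows, so the 4 vectors span a space of dimension 4.
Since 4 = 4, the vectors are linearly independent.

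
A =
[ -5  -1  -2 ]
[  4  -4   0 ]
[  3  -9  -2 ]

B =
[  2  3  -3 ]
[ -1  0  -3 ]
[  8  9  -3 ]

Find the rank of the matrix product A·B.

2

First compute AB:
[[-25, -33,  24],
 [ 12,  12,   0],
 [ -1,  -9,  24]]
Now row reduce the product.
R2 ← R2 + (12/25)·R1: [0, -96/25, 288/25]
R3 ← R3 − (1/25)·R1: [0, -192/25, 576/25]
R3 ← R3 − (2)·R2: [0, 0, 0]
2 nonzero rows, so rank(AB) = 2.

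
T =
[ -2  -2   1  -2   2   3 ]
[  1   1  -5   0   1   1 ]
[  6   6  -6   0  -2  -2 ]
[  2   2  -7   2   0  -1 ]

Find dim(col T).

3

Row reduce to echelon form.
R2 ← R2 + (1/2)·R1: [0, 0, -9/2, -1, 2, 5/2]
R3 ← R3 + (3)·R1: [0, 0, -3, -6, 4, 7]
R4 ← R4 + R1: [0, 0, -6, 0, 2, 2]
R3 ← R3 − (2/3)·R2: [0, 0, 0, -16/3, 8/3, 16/3]
R4 ← R4 − (4/3)·R2: [0, 0, 0, 4/3, -2/3, -4/3]
R4 ← R4 + (1/4)·R3: [0, 0, 0, 0, 0, 0]
Echelon form has 3 nonzero rows, so rank(T) = 3.
The column space has dimension equal to the rank: 3.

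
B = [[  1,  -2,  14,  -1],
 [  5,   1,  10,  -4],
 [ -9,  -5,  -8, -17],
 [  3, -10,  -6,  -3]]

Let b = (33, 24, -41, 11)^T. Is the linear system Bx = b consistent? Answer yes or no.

Row reduce the augmented matrix [B | b].
R2 ← R2 − (5)·R1: [0, 11, -60, 1, -141]
R3 ← R3 + (9)·R1: [0, -23, 118, -26, 256]
R4 ← R4 − (3)·R1: [0, -4, -48, 0, -88]
R3 ← R3 + (23/11)·R2: [0, 0, -82/11, -263/11, -427/11]
R4 ← R4 + (4/11)·R2: [0, 0, -768/11, 4/11, -1532/11]
R4 ← R4 − (384/41)·R3: [0, 0, 0, 9196/41, 9196/41]
The echelon form has 4 nonzero rows, and every pivot lies in the first 4 columns, so rank(B) = rank([B|b]) = 4.
The system is consistent.

yes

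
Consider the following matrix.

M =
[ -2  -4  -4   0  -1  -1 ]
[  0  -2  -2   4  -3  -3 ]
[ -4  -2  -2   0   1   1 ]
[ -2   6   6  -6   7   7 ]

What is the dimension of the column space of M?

Row reduce to echelon form.
R3 ← R3 − (2)·R1: [0, 6, 6, 0, 3, 3]
R4 ← R4 − R1: [0, 10, 10, -6, 8, 8]
R3 ← R3 + (3)·R2: [0, 0, 0, 12, -6, -6]
R4 ← R4 + (5)·R2: [0, 0, 0, 14, -7, -7]
R4 ← R4 − (7/6)·R3: [0, 0, 0, 0, 0, 0]
Echelon form has 3 nonzero rows, so rank(M) = 3.
The column space has dimension equal to the rank: 3.

3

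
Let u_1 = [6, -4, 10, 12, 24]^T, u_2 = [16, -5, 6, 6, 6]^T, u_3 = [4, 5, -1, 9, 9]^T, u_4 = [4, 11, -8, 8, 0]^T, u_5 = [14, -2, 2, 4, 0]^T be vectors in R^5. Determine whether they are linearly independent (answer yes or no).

no

Form the matrix with these vectors as rows and row reduce.
R2 ← R2 − (8/3)·R1: [0, 17/3, -62/3, -26, -58]
R3 ← R3 − (2/3)·R1: [0, 23/3, -23/3, 1, -7]
R4 ← R4 − (2/3)·R1: [0, 41/3, -44/3, 0, -16]
R5 ← R5 − (7/3)·R1: [0, 22/3, -64/3, -24, -56]
R3 ← R3 − (23/17)·R2: [0, 0, 345/17, 615/17, 1215/17]
R4 ← R4 − (41/17)·R2: [0, 0, 598/17, 1066/17, 2106/17]
R5 ← R5 − (22/17)·R2: [0, 0, 92/17, 164/17, 324/17]
R4 ← R4 − (26/15)·R3: [0, 0, 0, 0, 0]
R5 ← R5 − (4/15)·R3: [0, 0, 0, 0, 0]
3 nonzero rows, so the 5 vectors span a space of dimension 3.
Since 3 < 5, the vectors are linearly dependent.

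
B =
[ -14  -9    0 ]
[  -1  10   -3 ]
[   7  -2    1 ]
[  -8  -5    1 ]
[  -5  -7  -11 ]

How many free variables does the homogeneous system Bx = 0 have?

Row reduce to echelon form.
R2 ← R2 − (1/14)·R1: [0, 149/14, -3]
R3 ← R3 + (1/2)·R1: [0, -13/2, 1]
R4 ← R4 − (4/7)·R1: [0, 1/7, 1]
R5 ← R5 − (5/14)·R1: [0, -53/14, -11]
R3 ← R3 + (91/149)·R2: [0, 0, -124/149]
R4 ← R4 − (2/149)·R2: [0, 0, 155/149]
R5 ← R5 + (53/149)·R2: [0, 0, -1798/149]
R4 ← R4 + (5/4)·R3: [0, 0, 0]
R5 ← R5 − (29/2)·R3: [0, 0, 0]
3 nonzero rows, so rank(B) = 3.
B has 3 columns; by rank–nullity, nullity = 3 − 3 = 0.

0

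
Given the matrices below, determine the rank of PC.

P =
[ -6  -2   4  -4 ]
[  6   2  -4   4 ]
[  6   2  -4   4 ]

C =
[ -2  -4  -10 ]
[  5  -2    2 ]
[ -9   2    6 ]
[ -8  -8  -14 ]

First compute PC:
[[ -2,  68, 136],
 [  2, -68, -136],
 [  2, -68, -136]]
Now row reduce the product.
R2 ← R2 + R1: [0, 0, 0]
R3 ← R3 + R1: [0, 0, 0]
1 nonzero row, so rank(PC) = 1.

1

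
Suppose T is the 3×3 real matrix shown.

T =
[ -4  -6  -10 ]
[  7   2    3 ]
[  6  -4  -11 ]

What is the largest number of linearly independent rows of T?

Row reduce to echelon form.
R2 ← R2 + (7/4)·R1: [0, -17/2, -29/2]
R3 ← R3 + (3/2)·R1: [0, -13, -26]
R3 ← R3 − (26/17)·R2: [0, 0, -65/17]
Echelon form has 3 nonzero rows, so rank(T) = 3.
The rank gives the maximum number of linearly independent rows: 3.

3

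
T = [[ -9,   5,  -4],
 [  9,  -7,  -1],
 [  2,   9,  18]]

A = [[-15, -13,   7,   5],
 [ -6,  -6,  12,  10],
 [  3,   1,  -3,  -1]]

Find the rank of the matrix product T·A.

First compute TA:
[[ 93,  83,   9,   9],
 [-96, -76, -18, -24],
 [-30, -62,  68,  82]]
Now row reduce the product.
R2 ← R2 + (32/31)·R1: [0, 300/31, -270/31, -456/31]
R3 ← R3 + (10/31)·R1: [0, -1092/31, 2198/31, 2632/31]
R3 ← R3 + (91/25)·R2: [0, 0, 196/5, 784/25]
3 nonzero rows, so rank(TA) = 3.

3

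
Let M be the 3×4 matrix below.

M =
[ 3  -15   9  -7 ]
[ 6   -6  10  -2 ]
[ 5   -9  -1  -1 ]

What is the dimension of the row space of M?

Row reduce to echelon form.
R2 ← R2 − (2)·R1: [0, 24, -8, 12]
R3 ← R3 − (5/3)·R1: [0, 16, -16, 32/3]
R3 ← R3 − (2/3)·R2: [0, 0, -32/3, 8/3]
Echelon form has 3 nonzero rows, so rank(M) = 3.
The row space has dimension equal to the rank: 3.

3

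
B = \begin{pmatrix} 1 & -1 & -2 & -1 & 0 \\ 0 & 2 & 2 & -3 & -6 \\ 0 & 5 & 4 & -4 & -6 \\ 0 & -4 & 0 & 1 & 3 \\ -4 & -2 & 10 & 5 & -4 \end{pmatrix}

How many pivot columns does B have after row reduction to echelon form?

Row reduce to echelon form.
R5 ← R5 + (4)·R1: [0, -6, 2, 1, -4]
R3 ← R3 − (5/2)·R2: [0, 0, -1, 7/2, 9]
R4 ← R4 + (2)·R2: [0, 0, 4, -5, -9]
R5 ← R5 + (3)·R2: [0, 0, 8, -8, -22]
R4 ← R4 + (4)·R3: [0, 0, 0, 9, 27]
R5 ← R5 + (8)·R3: [0, 0, 0, 20, 50]
R5 ← R5 − (20/9)·R4: [0, 0, 0, 0, -10]
Echelon form has 5 nonzero rows, so rank(B) = 5.
Each nonzero row contributes one pivot column: 5 pivot columns.

5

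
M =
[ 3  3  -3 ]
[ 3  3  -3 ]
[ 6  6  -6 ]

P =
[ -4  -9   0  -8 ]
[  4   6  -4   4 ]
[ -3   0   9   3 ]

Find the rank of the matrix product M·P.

First compute MP:
[[  9,  -9, -39, -21],
 [  9,  -9, -39, -21],
 [ 18, -18, -78, -42]]
Now row reduce the product.
R2 ← R2 − R1: [0, 0, 0, 0]
R3 ← R3 − (2)·R1: [0, 0, 0, 0]
1 nonzero row, so rank(MP) = 1.

1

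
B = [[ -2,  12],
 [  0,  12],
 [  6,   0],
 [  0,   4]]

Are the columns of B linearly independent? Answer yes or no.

Row reduce B to echelon form.
R3 ← R3 + (3)·R1: [0, 36]
R3 ← R3 − (3)·R2: [0, 0]
R4 ← R4 − (1/3)·R2: [0, 0]
2 pivots among 2 columns.
Every column is a pivot column, so the columns are linearly independent.

yes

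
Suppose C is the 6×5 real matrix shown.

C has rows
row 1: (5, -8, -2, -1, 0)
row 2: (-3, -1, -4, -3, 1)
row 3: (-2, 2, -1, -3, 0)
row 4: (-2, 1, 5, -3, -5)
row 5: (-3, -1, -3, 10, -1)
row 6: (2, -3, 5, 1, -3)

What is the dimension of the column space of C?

5

Row reduce to echelon form.
R2 ← R2 + (3/5)·R1: [0, -29/5, -26/5, -18/5, 1]
R3 ← R3 + (2/5)·R1: [0, -6/5, -9/5, -17/5, 0]
R4 ← R4 + (2/5)·R1: [0, -11/5, 21/5, -17/5, -5]
R5 ← R5 + (3/5)·R1: [0, -29/5, -21/5, 47/5, -1]
R6 ← R6 − (2/5)·R1: [0, 1/5, 29/5, 7/5, -3]
R3 ← R3 − (6/29)·R2: [0, 0, -21/29, -77/29, -6/29]
R4 ← R4 − (11/29)·R2: [0, 0, 179/29, -59/29, -156/29]
R5 ← R5 − R2: [0, 0, 1, 13, -2]
R6 ← R6 + (1/29)·R2: [0, 0, 163/29, 37/29, -86/29]
R4 ← R4 + (179/21)·R3: [0, 0, 0, -74/3, -50/7]
R5 ← R5 + (29/21)·R3: [0, 0, 0, 28/3, -16/7]
R6 ← R6 + (163/21)·R3: [0, 0, 0, -58/3, -32/7]
R5 ← R5 + (14/37)·R4: [0, 0, 0, 0, -1292/259]
R6 ← R6 − (29/37)·R4: [0, 0, 0, 0, 38/37]
R6 ← R6 + (7/34)·R5: [0, 0, 0, 0, 0]
Echelon form has 5 nonzero rows, so rank(C) = 5.
The column space has dimension equal to the rank: 5.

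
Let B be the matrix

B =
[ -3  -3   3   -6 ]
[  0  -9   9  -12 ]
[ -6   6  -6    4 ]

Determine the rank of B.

Row reduce to echelon form.
R3 ← R3 − (2)·R1: [0, 12, -12, 16]
R3 ← R3 + (4/3)·R2: [0, 0, 0, 0]
Echelon form has 2 nonzero rows, so rank(B) = 2.

2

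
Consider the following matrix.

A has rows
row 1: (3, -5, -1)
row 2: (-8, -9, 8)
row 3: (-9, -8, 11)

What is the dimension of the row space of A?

3

Row reduce to echelon form.
R2 ← R2 + (8/3)·R1: [0, -67/3, 16/3]
R3 ← R3 + (3)·R1: [0, -23, 8]
R3 ← R3 − (69/67)·R2: [0, 0, 168/67]
Echelon form has 3 nonzero rows, so rank(A) = 3.
The row space has dimension equal to the rank: 3.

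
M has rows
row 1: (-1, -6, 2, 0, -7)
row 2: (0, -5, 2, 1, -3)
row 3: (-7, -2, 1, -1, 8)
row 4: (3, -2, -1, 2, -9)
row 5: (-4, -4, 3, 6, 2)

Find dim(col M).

5

Row reduce to echelon form.
R3 ← R3 − (7)·R1: [0, 40, -13, -1, 57]
R4 ← R4 + (3)·R1: [0, -20, 5, 2, -30]
R5 ← R5 − (4)·R1: [0, 20, -5, 6, 30]
R3 ← R3 + (8)·R2: [0, 0, 3, 7, 33]
R4 ← R4 − (4)·R2: [0, 0, -3, -2, -18]
R5 ← R5 + (4)·R2: [0, 0, 3, 10, 18]
R4 ← R4 + R3: [0, 0, 0, 5, 15]
R5 ← R5 − R3: [0, 0, 0, 3, -15]
R5 ← R5 − (3/5)·R4: [0, 0, 0, 0, -24]
Echelon form has 5 nonzero rows, so rank(M) = 5.
The column space has dimension equal to the rank: 5.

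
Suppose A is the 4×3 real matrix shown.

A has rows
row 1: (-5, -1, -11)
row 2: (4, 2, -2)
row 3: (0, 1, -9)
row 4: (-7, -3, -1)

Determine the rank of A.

2

Row reduce to echelon form.
R2 ← R2 + (4/5)·R1: [0, 6/5, -54/5]
R4 ← R4 − (7/5)·R1: [0, -8/5, 72/5]
R3 ← R3 − (5/6)·R2: [0, 0, 0]
R4 ← R4 + (4/3)·R2: [0, 0, 0]
Echelon form has 2 nonzero rows, so rank(A) = 2.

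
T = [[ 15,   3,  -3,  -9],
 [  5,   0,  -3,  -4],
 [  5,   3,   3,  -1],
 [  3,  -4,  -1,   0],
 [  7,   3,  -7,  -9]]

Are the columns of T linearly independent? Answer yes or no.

Row reduce T to echelon form.
R2 ← R2 − (1/3)·R1: [0, -1, -2, -1]
R3 ← R3 − (1/3)·R1: [0, 2, 4, 2]
R4 ← R4 − (1/5)·R1: [0, -23/5, -2/5, 9/5]
R5 ← R5 − (7/15)·R1: [0, 8/5, -28/5, -24/5]
R3 ← R3 + (2)·R2: [0, 0, 0, 0]
R4 ← R4 − (23/5)·R2: [0, 0, 44/5, 32/5]
R5 ← R5 + (8/5)·R2: [0, 0, -44/5, -32/5]
Swap R3 ↔ R4
R5 ← R5 + R3: [0, 0, 0, 0]
3 pivots among 4 columns.
Only 3 < 4 pivot columns, so the columns are linearly dependent.

no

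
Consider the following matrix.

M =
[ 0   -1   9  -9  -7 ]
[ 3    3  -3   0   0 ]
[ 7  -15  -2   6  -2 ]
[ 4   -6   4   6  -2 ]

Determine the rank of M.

Row reduce to echelon form.
Swap R1 ↔ R2
R3 ← R3 − (7/3)·R1: [0, -22, 5, 6, -2]
R4 ← R4 − (4/3)·R1: [0, -10, 8, 6, -2]
R3 ← R3 − (22)·R2: [0, 0, -193, 204, 152]
R4 ← R4 − (10)·R2: [0, 0, -82, 96, 68]
R4 ← R4 − (82/193)·R3: [0, 0, 0, 1800/193, 660/193]
Echelon form has 4 nonzero rows, so rank(M) = 4.

4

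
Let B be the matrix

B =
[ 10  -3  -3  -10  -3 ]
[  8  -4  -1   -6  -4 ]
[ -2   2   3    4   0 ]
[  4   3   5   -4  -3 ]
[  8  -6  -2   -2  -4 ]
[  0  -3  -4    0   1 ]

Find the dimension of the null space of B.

Row reduce to echelon form.
R2 ← R2 − (4/5)·R1: [0, -8/5, 7/5, 2, -8/5]
R3 ← R3 + (1/5)·R1: [0, 7/5, 12/5, 2, -3/5]
R4 ← R4 − (2/5)·R1: [0, 21/5, 31/5, 0, -9/5]
R5 ← R5 − (4/5)·R1: [0, -18/5, 2/5, 6, -8/5]
R3 ← R3 + (7/8)·R2: [0, 0, 29/8, 15/4, -2]
R4 ← R4 + (21/8)·R2: [0, 0, 79/8, 21/4, -6]
R5 ← R5 − (9/4)·R2: [0, 0, -11/4, 3/2, 2]
R6 ← R6 − (15/8)·R2: [0, 0, -53/8, -15/4, 4]
R4 ← R4 − (79/29)·R3: [0, 0, 0, -144/29, -16/29]
R5 ← R5 + (22/29)·R3: [0, 0, 0, 126/29, 14/29]
R6 ← R6 + (53/29)·R3: [0, 0, 0, 90/29, 10/29]
R5 ← R5 + (7/8)·R4: [0, 0, 0, 0, 0]
R6 ← R6 + (5/8)·R4: [0, 0, 0, 0, 0]
4 nonzero rows, so rank(B) = 4.
B has 5 columns; by rank–nullity, nullity = 5 − 4 = 1.

1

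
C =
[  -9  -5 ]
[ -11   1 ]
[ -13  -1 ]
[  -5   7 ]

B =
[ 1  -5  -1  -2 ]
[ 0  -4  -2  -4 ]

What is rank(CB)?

2

First compute CB:
[[ -9,  65,  19,  38],
 [-11,  51,   9,  18],
 [-13,  69,  15,  30],
 [ -5,  -3,  -9, -18]]
Now row reduce the product.
R2 ← R2 − (11/9)·R1: [0, -256/9, -128/9, -256/9]
R3 ← R3 − (13/9)·R1: [0, -224/9, -112/9, -224/9]
R4 ← R4 − (5/9)·R1: [0, -352/9, -176/9, -352/9]
R3 ← R3 − (7/8)·R2: [0, 0, 0, 0]
R4 ← R4 − (11/8)·R2: [0, 0, 0, 0]
2 nonzero rows, so rank(CB) = 2.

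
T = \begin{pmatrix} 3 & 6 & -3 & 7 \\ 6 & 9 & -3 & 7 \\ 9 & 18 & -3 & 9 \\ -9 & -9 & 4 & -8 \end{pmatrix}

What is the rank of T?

3

Row reduce to echelon form.
R2 ← R2 − (2)·R1: [0, -3, 3, -7]
R3 ← R3 − (3)·R1: [0, 0, 6, -12]
R4 ← R4 + (3)·R1: [0, 9, -5, 13]
R4 ← R4 + (3)·R2: [0, 0, 4, -8]
R4 ← R4 − (2/3)·R3: [0, 0, 0, 0]
Echelon form has 3 nonzero rows, so rank(T) = 3.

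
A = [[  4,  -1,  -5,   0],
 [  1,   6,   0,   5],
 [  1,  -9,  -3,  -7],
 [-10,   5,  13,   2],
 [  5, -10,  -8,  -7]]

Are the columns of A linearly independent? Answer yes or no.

no

Row reduce A to echelon form.
R2 ← R2 − (1/4)·R1: [0, 25/4, 5/4, 5]
R3 ← R3 − (1/4)·R1: [0, -35/4, -7/4, -7]
R4 ← R4 + (5/2)·R1: [0, 5/2, 1/2, 2]
R5 ← R5 − (5/4)·R1: [0, -35/4, -7/4, -7]
R3 ← R3 + (7/5)·R2: [0, 0, 0, 0]
R4 ← R4 − (2/5)·R2: [0, 0, 0, 0]
R5 ← R5 + (7/5)·R2: [0, 0, 0, 0]
2 pivots among 4 columns.
Only 2 < 4 pivot columns, so the columns are linearly dependent.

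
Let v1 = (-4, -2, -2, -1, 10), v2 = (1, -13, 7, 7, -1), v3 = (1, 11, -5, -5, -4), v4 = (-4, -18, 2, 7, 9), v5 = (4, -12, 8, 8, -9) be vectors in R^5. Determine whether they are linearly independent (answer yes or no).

no

Form the matrix with these vectors as rows and row reduce.
R2 ← R2 + (1/4)·R1: [0, -27/2, 13/2, 27/4, 3/2]
R3 ← R3 + (1/4)·R1: [0, 21/2, -11/2, -21/4, -3/2]
R4 ← R4 − R1: [0, -16, 4, 8, -1]
R5 ← R5 + R1: [0, -14, 6, 7, 1]
R3 ← R3 + (7/9)·R2: [0, 0, -4/9, 0, -1/3]
R4 ← R4 − (32/27)·R2: [0, 0, -100/27, 0, -25/9]
R5 ← R5 − (28/27)·R2: [0, 0, -20/27, 0, -5/9]
R4 ← R4 − (25/3)·R3: [0, 0, 0, 0, 0]
R5 ← R5 − (5/3)·R3: [0, 0, 0, 0, 0]
3 nonzero rows, so the 5 vectors span a space of dimension 3.
Since 3 < 5, the vectors are linearly dependent.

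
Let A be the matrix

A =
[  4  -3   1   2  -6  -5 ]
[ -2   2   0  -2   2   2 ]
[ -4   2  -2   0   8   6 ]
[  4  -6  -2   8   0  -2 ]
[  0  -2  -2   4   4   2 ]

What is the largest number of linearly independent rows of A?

Row reduce to echelon form.
R2 ← R2 + (1/2)·R1: [0, 1/2, 1/2, -1, -1, -1/2]
R3 ← R3 + R1: [0, -1, -1, 2, 2, 1]
R4 ← R4 − R1: [0, -3, -3, 6, 6, 3]
R3 ← R3 + (2)·R2: [0, 0, 0, 0, 0, 0]
R4 ← R4 + (6)·R2: [0, 0, 0, 0, 0, 0]
R5 ← R5 + (4)·R2: [0, 0, 0, 0, 0, 0]
Echelon form has 2 nonzero rows, so rank(A) = 2.
The rank gives the maximum number of linearly independent rows: 2.

2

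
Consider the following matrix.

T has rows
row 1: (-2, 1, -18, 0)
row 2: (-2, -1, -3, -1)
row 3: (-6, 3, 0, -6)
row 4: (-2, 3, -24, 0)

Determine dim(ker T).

Row reduce to echelon form.
R2 ← R2 − R1: [0, -2, 15, -1]
R3 ← R3 − (3)·R1: [0, 0, 54, -6]
R4 ← R4 − R1: [0, 2, -6, 0]
R4 ← R4 + R2: [0, 0, 9, -1]
R4 ← R4 − (1/6)·R3: [0, 0, 0, 0]
3 nonzero rows, so rank(T) = 3.
T has 4 columns; by rank–nullity, nullity = 4 − 3 = 1.

1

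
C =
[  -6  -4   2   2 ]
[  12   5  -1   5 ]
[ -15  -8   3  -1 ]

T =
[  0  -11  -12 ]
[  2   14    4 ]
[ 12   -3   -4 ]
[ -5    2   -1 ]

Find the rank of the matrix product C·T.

2

First compute CT:
[[  6,   8,  46],
 [-27, -49, -125],
 [ 25,  42, 137]]
Now row reduce the product.
R2 ← R2 + (9/2)·R1: [0, -13, 82]
R3 ← R3 − (25/6)·R1: [0, 26/3, -164/3]
R3 ← R3 + (2/3)·R2: [0, 0, 0]
2 nonzero rows, so rank(CT) = 2.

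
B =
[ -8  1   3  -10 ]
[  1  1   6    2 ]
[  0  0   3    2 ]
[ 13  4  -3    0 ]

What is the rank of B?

3

Row reduce to echelon form.
R2 ← R2 + (1/8)·R1: [0, 9/8, 51/8, 3/4]
R4 ← R4 + (13/8)·R1: [0, 45/8, 15/8, -65/4]
R4 ← R4 − (5)·R2: [0, 0, -30, -20]
R4 ← R4 + (10)·R3: [0, 0, 0, 0]
Echelon form has 3 nonzero rows, so rank(B) = 3.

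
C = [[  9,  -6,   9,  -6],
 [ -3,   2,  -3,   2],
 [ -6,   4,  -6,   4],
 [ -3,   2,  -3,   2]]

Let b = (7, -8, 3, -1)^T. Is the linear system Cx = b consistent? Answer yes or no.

Row reduce the augmented matrix [C | b].
R2 ← R2 + (1/3)·R1: [0, 0, 0, 0, -17/3]
R3 ← R3 + (2/3)·R1: [0, 0, 0, 0, 23/3]
R4 ← R4 + (1/3)·R1: [0, 0, 0, 0, 4/3]
R3 ← R3 + (23/17)·R2: [0, 0, 0, 0, 0]
R4 ← R4 + (4/17)·R2: [0, 0, 0, 0, 0]
The echelon form has 2 nonzero rows; the last pivot sits in the augmented column, so rank(C) = 1 but rank([C|b]) = 2.
Since the ranks differ, the system is inconsistent.

no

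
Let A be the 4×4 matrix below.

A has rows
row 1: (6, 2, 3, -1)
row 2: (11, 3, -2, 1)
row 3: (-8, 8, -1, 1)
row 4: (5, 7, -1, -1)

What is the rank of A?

Row reduce to echelon form.
R2 ← R2 − (11/6)·R1: [0, -2/3, -15/2, 17/6]
R3 ← R3 + (4/3)·R1: [0, 32/3, 3, -1/3]
R4 ← R4 − (5/6)·R1: [0, 16/3, -7/2, -1/6]
R3 ← R3 + (16)·R2: [0, 0, -117, 45]
R4 ← R4 + (8)·R2: [0, 0, -127/2, 45/2]
R4 ← R4 − (127/234)·R3: [0, 0, 0, -25/13]
Echelon form has 4 nonzero rows, so rank(A) = 4.

4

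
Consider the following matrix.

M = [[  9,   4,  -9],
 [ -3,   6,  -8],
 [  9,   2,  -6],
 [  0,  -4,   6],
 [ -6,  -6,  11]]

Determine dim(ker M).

1

Row reduce to echelon form.
R2 ← R2 + (1/3)·R1: [0, 22/3, -11]
R3 ← R3 − R1: [0, -2, 3]
R5 ← R5 + (2/3)·R1: [0, -10/3, 5]
R3 ← R3 + (3/11)·R2: [0, 0, 0]
R4 ← R4 + (6/11)·R2: [0, 0, 0]
R5 ← R5 + (5/11)·R2: [0, 0, 0]
2 nonzero rows, so rank(M) = 2.
M has 3 columns; by rank–nullity, nullity = 3 − 2 = 1.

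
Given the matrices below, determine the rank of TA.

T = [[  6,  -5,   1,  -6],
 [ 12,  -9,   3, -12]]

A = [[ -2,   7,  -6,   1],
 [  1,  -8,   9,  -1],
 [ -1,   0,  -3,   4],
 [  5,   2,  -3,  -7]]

2

First compute TA:
[[-48,  70, -66,  57],
 [-96, 132, -126, 117]]
Now row reduce the product.
R2 ← R2 − (2)·R1: [0, -8, 6, 3]
2 nonzero rows, so rank(TA) = 2.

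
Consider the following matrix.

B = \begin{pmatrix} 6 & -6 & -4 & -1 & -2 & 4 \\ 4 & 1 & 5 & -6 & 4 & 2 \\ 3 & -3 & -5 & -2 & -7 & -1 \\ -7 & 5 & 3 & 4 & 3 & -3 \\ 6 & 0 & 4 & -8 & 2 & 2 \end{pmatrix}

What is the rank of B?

Row reduce to echelon form.
R2 ← R2 − (2/3)·R1: [0, 5, 23/3, -16/3, 16/3, -2/3]
R3 ← R3 − (1/2)·R1: [0, 0, -3, -3/2, -6, -3]
R4 ← R4 + (7/6)·R1: [0, -2, -5/3, 17/6, 2/3, 5/3]
R5 ← R5 − R1: [0, 6, 8, -7, 4, -2]
R4 ← R4 + (2/5)·R2: [0, 0, 7/5, 7/10, 14/5, 7/5]
R5 ← R5 − (6/5)·R2: [0, 0, -6/5, -3/5, -12/5, -6/5]
R4 ← R4 + (7/15)·R3: [0, 0, 0, 0, 0, 0]
R5 ← R5 − (2/5)·R3: [0, 0, 0, 0, 0, 0]
Echelon form has 3 nonzero rows, so rank(B) = 3.

3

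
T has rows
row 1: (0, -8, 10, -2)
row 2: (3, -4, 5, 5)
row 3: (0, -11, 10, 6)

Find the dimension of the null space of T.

Row reduce to echelon form.
Swap R1 ↔ R2
R3 ← R3 − (11/8)·R2: [0, 0, -15/4, 35/4]
3 nonzero rows, so rank(T) = 3.
T has 4 columns; by rank–nullity, nullity = 4 − 3 = 1.

1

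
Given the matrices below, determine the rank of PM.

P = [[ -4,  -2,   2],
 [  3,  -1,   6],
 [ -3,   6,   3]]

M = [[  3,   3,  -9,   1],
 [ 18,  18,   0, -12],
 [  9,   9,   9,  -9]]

First compute PM:
[[-30, -30,  54,   2],
 [ 45,  45,  27, -39],
 [126, 126,  54, -102]]
Now row reduce the product.
R2 ← R2 + (3/2)·R1: [0, 0, 108, -36]
R3 ← R3 + (21/5)·R1: [0, 0, 1404/5, -468/5]
R3 ← R3 − (13/5)·R2: [0, 0, 0, 0]
2 nonzero rows, so rank(PM) = 2.

2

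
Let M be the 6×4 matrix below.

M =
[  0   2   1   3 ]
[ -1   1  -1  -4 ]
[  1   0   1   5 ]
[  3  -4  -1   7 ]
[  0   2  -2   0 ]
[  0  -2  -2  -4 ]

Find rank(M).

Row reduce to echelon form.
Swap R1 ↔ R2
R3 ← R3 + R1: [0, 1, 0, 1]
R4 ← R4 + (3)·R1: [0, -1, -4, -5]
R3 ← R3 − (1/2)·R2: [0, 0, -1/2, -1/2]
R4 ← R4 + (1/2)·R2: [0, 0, -7/2, -7/2]
R5 ← R5 − R2: [0, 0, -3, -3]
R6 ← R6 + R2: [0, 0, -1, -1]
R4 ← R4 − (7)·R3: [0, 0, 0, 0]
R5 ← R5 − (6)·R3: [0, 0, 0, 0]
R6 ← R6 − (2)·R3: [0, 0, 0, 0]
Echelon form has 3 nonzero rows, so rank(M) = 3.

3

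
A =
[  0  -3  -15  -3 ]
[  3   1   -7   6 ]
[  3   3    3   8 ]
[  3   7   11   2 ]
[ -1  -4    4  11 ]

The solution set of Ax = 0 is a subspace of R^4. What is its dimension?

Row reduce to echelon form.
Swap R1 ↔ R2
R3 ← R3 − R1: [0, 2, 10, 2]
R4 ← R4 − R1: [0, 6, 18, -4]
R5 ← R5 + (1/3)·R1: [0, -11/3, 5/3, 13]
R3 ← R3 + (2/3)·R2: [0, 0, 0, 0]
R4 ← R4 + (2)·R2: [0, 0, -12, -10]
R5 ← R5 − (11/9)·R2: [0, 0, 20, 50/3]
Swap R3 ↔ R4
R5 ← R5 + (5/3)·R3: [0, 0, 0, 0]
3 nonzero rows, so rank(A) = 3.
A has 4 columns; by rank–nullity, nullity = 4 − 3 = 1.

1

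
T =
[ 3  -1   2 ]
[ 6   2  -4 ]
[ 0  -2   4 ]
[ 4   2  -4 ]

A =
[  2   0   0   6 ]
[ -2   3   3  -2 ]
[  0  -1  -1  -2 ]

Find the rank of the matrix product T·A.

First compute TA:
[[  8,  -5,  -5,  16],
 [  8,  10,  10,  40],
 [  4, -10, -10,  -4],
 [  4,  10,  10,  28]]
Now row reduce the product.
R2 ← R2 − R1: [0, 15, 15, 24]
R3 ← R3 − (1/2)·R1: [0, -15/2, -15/2, -12]
R4 ← R4 − (1/2)·R1: [0, 25/2, 25/2, 20]
R3 ← R3 + (1/2)·R2: [0, 0, 0, 0]
R4 ← R4 − (5/6)·R2: [0, 0, 0, 0]
2 nonzero rows, so rank(TA) = 2.

2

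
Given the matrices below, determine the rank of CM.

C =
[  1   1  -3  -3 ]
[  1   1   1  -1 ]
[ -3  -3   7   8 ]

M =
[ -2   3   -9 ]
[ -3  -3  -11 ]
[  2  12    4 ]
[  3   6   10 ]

First compute CM:
[[-20, -54, -62],
 [ -6,   6, -26],
 [ 53, 132, 168]]
Now row reduce the product.
R2 ← R2 − (3/10)·R1: [0, 111/5, -37/5]
R3 ← R3 + (53/20)·R1: [0, -111/10, 37/10]
R3 ← R3 + (1/2)·R2: [0, 0, 0]
2 nonzero rows, so rank(CM) = 2.

2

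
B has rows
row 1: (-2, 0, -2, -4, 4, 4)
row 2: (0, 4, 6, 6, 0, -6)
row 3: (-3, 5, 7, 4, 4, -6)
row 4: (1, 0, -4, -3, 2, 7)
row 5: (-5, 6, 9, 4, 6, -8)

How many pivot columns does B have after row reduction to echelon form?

Row reduce to echelon form.
R3 ← R3 − (3/2)·R1: [0, 5, 10, 10, -2, -12]
R4 ← R4 + (1/2)·R1: [0, 0, -5, -5, 4, 9]
R5 ← R5 − (5/2)·R1: [0, 6, 14, 14, -4, -18]
R3 ← R3 − (5/4)·R2: [0, 0, 5/2, 5/2, -2, -9/2]
R5 ← R5 − (3/2)·R2: [0, 0, 5, 5, -4, -9]
R4 ← R4 + (2)·R3: [0, 0, 0, 0, 0, 0]
R5 ← R5 − (2)·R3: [0, 0, 0, 0, 0, 0]
Echelon form has 3 nonzero rows, so rank(B) = 3.
Each nonzero row contributes one pivot column: 3 pivot columns.

3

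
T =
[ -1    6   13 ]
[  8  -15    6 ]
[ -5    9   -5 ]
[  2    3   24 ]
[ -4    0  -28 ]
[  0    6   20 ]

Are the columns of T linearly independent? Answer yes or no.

no

Row reduce T to echelon form.
R2 ← R2 + (8)·R1: [0, 33, 110]
R3 ← R3 − (5)·R1: [0, -21, -70]
R4 ← R4 + (2)·R1: [0, 15, 50]
R5 ← R5 − (4)·R1: [0, -24, -80]
R3 ← R3 + (7/11)·R2: [0, 0, 0]
R4 ← R4 − (5/11)·R2: [0, 0, 0]
R5 ← R5 + (8/11)·R2: [0, 0, 0]
R6 ← R6 − (2/11)·R2: [0, 0, 0]
2 pivots among 3 columns.
Only 2 < 3 pivot columns, so the columns are linearly dependent.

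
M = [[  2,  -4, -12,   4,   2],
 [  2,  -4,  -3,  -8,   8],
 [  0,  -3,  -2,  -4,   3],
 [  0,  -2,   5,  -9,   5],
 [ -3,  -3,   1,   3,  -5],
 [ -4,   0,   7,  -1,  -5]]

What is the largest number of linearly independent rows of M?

Row reduce to echelon form.
R2 ← R2 − R1: [0, 0, 9, -12, 6]
R5 ← R5 + (3/2)·R1: [0, -9, -17, 9, -2]
R6 ← R6 + (2)·R1: [0, -8, -17, 7, -1]
Swap R2 ↔ R3
R4 ← R4 − (2/3)·R2: [0, 0, 19/3, -19/3, 3]
R5 ← R5 − (3)·R2: [0, 0, -11, 21, -11]
R6 ← R6 − (8/3)·R2: [0, 0, -35/3, 53/3, -9]
R4 ← R4 − (19/27)·R3: [0, 0, 0, 19/9, -11/9]
R5 ← R5 + (11/9)·R3: [0, 0, 0, 19/3, -11/3]
R6 ← R6 + (35/27)·R3: [0, 0, 0, 19/9, -11/9]
R5 ← R5 − (3)·R4: [0, 0, 0, 0, 0]
R6 ← R6 − R4: [0, 0, 0, 0, 0]
Echelon form has 4 nonzero rows, so rank(M) = 4.
The rank gives the maximum number of linearly independent rows: 4.

4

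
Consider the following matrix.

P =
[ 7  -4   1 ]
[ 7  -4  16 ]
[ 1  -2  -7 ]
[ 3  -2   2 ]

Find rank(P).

3

Row reduce to echelon form.
R2 ← R2 − R1: [0, 0, 15]
R3 ← R3 − (1/7)·R1: [0, -10/7, -50/7]
R4 ← R4 − (3/7)·R1: [0, -2/7, 11/7]
Swap R2 ↔ R3
R4 ← R4 − (1/5)·R2: [0, 0, 3]
R4 ← R4 − (1/5)·R3: [0, 0, 0]
Echelon form has 3 nonzero rows, so rank(P) = 3.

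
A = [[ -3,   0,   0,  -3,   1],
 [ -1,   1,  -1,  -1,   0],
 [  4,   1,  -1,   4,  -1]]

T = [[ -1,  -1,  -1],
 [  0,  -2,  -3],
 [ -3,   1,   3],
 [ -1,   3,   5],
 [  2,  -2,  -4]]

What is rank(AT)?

First compute AT:
[[  8,  -8, -16],
 [  5,  -5, -10],
 [ -7,   7,  14]]
Now row reduce the product.
R2 ← R2 − (5/8)·R1: [0, 0, 0]
R3 ← R3 + (7/8)·R1: [0, 0, 0]
1 nonzero row, so rank(AT) = 1.

1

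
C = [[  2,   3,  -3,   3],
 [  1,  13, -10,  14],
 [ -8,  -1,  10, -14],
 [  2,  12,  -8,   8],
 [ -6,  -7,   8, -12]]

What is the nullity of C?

Row reduce to echelon form.
R2 ← R2 − (1/2)·R1: [0, 23/2, -17/2, 25/2]
R3 ← R3 + (4)·R1: [0, 11, -2, -2]
R4 ← R4 − R1: [0, 9, -5, 5]
R5 ← R5 + (3)·R1: [0, 2, -1, -3]
R3 ← R3 − (22/23)·R2: [0, 0, 141/23, -321/23]
R4 ← R4 − (18/23)·R2: [0, 0, 38/23, -110/23]
R5 ← R5 − (4/23)·R2: [0, 0, 11/23, -119/23]
R4 ← R4 − (38/141)·R3: [0, 0, 0, -48/47]
R5 ← R5 − (11/141)·R3: [0, 0, 0, -192/47]
R5 ← R5 − (4)·R4: [0, 0, 0, 0]
4 nonzero rows, so rank(C) = 4.
C has 4 columns; by rank–nullity, nullity = 4 − 4 = 0.

0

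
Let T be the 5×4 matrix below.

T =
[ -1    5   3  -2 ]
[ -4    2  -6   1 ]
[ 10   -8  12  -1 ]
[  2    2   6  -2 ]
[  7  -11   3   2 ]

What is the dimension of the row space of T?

2

Row reduce to echelon form.
R2 ← R2 − (4)·R1: [0, -18, -18, 9]
R3 ← R3 + (10)·R1: [0, 42, 42, -21]
R4 ← R4 + (2)·R1: [0, 12, 12, -6]
R5 ← R5 + (7)·R1: [0, 24, 24, -12]
R3 ← R3 + (7/3)·R2: [0, 0, 0, 0]
R4 ← R4 + (2/3)·R2: [0, 0, 0, 0]
R5 ← R5 + (4/3)·R2: [0, 0, 0, 0]
Echelon form has 2 nonzero rows, so rank(T) = 2.
The row space has dimension equal to the rank: 2.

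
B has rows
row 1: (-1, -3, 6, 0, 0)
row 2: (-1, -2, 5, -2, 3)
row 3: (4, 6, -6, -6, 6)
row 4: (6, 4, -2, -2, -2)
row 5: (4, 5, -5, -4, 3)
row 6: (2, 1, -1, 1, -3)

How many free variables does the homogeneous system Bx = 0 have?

Row reduce to echelon form.
R2 ← R2 − R1: [0, 1, -1, -2, 3]
R3 ← R3 + (4)·R1: [0, -6, 18, -6, 6]
R4 ← R4 + (6)·R1: [0, -14, 34, -2, -2]
R5 ← R5 + (4)·R1: [0, -7, 19, -4, 3]
R6 ← R6 + (2)·R1: [0, -5, 11, 1, -3]
R3 ← R3 + (6)·R2: [0, 0, 12, -18, 24]
R4 ← R4 + (14)·R2: [0, 0, 20, -30, 40]
R5 ← R5 + (7)·R2: [0, 0, 12, -18, 24]
R6 ← R6 + (5)·R2: [0, 0, 6, -9, 12]
R4 ← R4 − (5/3)·R3: [0, 0, 0, 0, 0]
R5 ← R5 − R3: [0, 0, 0, 0, 0]
R6 ← R6 − (1/2)·R3: [0, 0, 0, 0, 0]
3 nonzero rows, so rank(B) = 3.
B has 5 columns; by rank–nullity, nullity = 5 − 3 = 2.

2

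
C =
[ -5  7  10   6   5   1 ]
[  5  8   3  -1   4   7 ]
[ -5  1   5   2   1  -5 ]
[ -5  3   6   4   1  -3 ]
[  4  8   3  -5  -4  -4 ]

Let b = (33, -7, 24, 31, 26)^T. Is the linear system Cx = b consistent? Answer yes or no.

yes

Row reduce the augmented matrix [C | b].
R2 ← R2 + R1: [0, 15, 13, 5, 9, 8, 26]
R3 ← R3 − R1: [0, -6, -5, -4, -4, -6, -9]
R4 ← R4 − R1: [0, -4, -4, -2, -4, -4, -2]
R5 ← R5 + (4/5)·R1: [0, 68/5, 11, -1/5, 0, -16/5, 262/5]
R3 ← R3 + (2/5)·R2: [0, 0, 1/5, -2, -2/5, -14/5, 7/5]
R4 ← R4 + (4/15)·R2: [0, 0, -8/15, -2/3, -8/5, -28/15, 74/15]
R5 ← R5 − (68/75)·R2: [0, 0, -59/75, -71/15, -204/25, -784/75, 2162/75]
R4 ← R4 + (8/3)·R3: [0, 0, 0, -6, -8/3, -28/3, 26/3]
R5 ← R5 + (59/15)·R3: [0, 0, 0, -63/5, -146/15, -322/15, 103/3]
R5 ← R5 − (21/10)·R4: [0, 0, 0, 0, -62/15, -28/15, 242/15]
The echelon form has 5 nonzero rows, and every pivot lies in the first 6 columns, so rank(C) = rank([C|b]) = 5.
The system is consistent.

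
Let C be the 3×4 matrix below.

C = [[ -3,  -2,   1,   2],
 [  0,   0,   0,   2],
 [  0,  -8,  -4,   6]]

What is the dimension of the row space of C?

Row reduce to echelon form.
Swap R2 ↔ R3
Echelon form has 3 nonzero rows, so rank(C) = 3.
The row space has dimension equal to the rank: 3.

3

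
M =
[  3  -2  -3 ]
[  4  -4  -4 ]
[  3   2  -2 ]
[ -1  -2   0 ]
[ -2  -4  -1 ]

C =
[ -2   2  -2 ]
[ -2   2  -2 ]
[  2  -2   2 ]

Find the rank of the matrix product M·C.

1

First compute MC:
[[ -8,   8,  -8],
 [ -8,   8,  -8],
 [-14,  14, -14],
 [  6,  -6,   6],
 [ 10, -10,  10]]
Now row reduce the product.
R2 ← R2 − R1: [0, 0, 0]
R3 ← R3 − (7/4)·R1: [0, 0, 0]
R4 ← R4 + (3/4)·R1: [0, 0, 0]
R5 ← R5 + (5/4)·R1: [0, 0, 0]
1 nonzero row, so rank(MC) = 1.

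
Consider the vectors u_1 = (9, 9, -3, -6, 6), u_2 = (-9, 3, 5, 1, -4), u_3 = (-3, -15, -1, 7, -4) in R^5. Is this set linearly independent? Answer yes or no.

Form the matrix with these vectors as rows and row reduce.
R2 ← R2 + R1: [0, 12, 2, -5, 2]
R3 ← R3 + (1/3)·R1: [0, -12, -2, 5, -2]
R3 ← R3 + R2: [0, 0, 0, 0, 0]
2 nonzero rows, so the 3 vectors span a space of dimension 2.
Since 2 < 3, the vectors are linearly dependent.

no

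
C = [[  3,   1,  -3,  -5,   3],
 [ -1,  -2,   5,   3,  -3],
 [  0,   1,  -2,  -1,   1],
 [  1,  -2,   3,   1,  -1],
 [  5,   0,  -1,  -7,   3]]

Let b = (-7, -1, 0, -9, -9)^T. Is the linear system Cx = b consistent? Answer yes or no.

no

Row reduce the augmented matrix [C | b].
R2 ← R2 + (1/3)·R1: [0, -5/3, 4, 4/3, -2, -10/3]
R4 ← R4 − (1/3)·R1: [0, -7/3, 4, 8/3, -2, -20/3]
R5 ← R5 − (5/3)·R1: [0, -5/3, 4, 4/3, -2, 8/3]
R3 ← R3 + (3/5)·R2: [0, 0, 2/5, -1/5, -1/5, -2]
R4 ← R4 − (7/5)·R2: [0, 0, -8/5, 4/5, 4/5, -2]
R5 ← R5 − R2: [0, 0, 0, 0, 0, 6]
R4 ← R4 + (4)·R3: [0, 0, 0, 0, 0, -10]
R5 ← R5 + (3/5)·R4: [0, 0, 0, 0, 0, 0]
The echelon form has 4 nonzero rows; the last pivot sits in the augmented column, so rank(C) = 3 but rank([C|b]) = 4.
Since the ranks differ, the system is inconsistent.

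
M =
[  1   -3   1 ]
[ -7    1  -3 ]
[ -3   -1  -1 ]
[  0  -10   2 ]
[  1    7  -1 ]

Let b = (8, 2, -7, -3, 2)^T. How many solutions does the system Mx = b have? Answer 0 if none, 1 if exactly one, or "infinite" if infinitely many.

0

Row reduce the augmented matrix [M | b].
R2 ← R2 + (7)·R1: [0, -20, 4, 58]
R3 ← R3 + (3)·R1: [0, -10, 2, 17]
R5 ← R5 − R1: [0, 10, -2, -6]
R3 ← R3 − (1/2)·R2: [0, 0, 0, -12]
R4 ← R4 − (1/2)·R2: [0, 0, 0, -32]
R5 ← R5 + (1/2)·R2: [0, 0, 0, 23]
R4 ← R4 − (8/3)·R3: [0, 0, 0, 0]
R5 ← R5 + (23/12)·R3: [0, 0, 0, 0]
The echelon form has 3 nonzero rows; the last pivot sits in the augmented column, so rank(M) = 2 but rank([M|b]) = 3.
Since the ranks differ, the system is inconsistent.
It has no solutions.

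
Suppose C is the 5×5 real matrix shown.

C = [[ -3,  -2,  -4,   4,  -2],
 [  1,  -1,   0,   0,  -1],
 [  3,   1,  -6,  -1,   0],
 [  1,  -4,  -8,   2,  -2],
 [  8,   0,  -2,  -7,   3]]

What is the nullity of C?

1

Row reduce to echelon form.
R2 ← R2 + (1/3)·R1: [0, -5/3, -4/3, 4/3, -5/3]
R3 ← R3 + R1: [0, -1, -10, 3, -2]
R4 ← R4 + (1/3)·R1: [0, -14/3, -28/3, 10/3, -8/3]
R5 ← R5 + (8/3)·R1: [0, -16/3, -38/3, 11/3, -7/3]
R3 ← R3 − (3/5)·R2: [0, 0, -46/5, 11/5, -1]
R4 ← R4 − (14/5)·R2: [0, 0, -28/5, -2/5, 2]
R5 ← R5 − (16/5)·R2: [0, 0, -42/5, -3/5, 3]
R4 ← R4 − (14/23)·R3: [0, 0, 0, -40/23, 60/23]
R5 ← R5 − (21/23)·R3: [0, 0, 0, -60/23, 90/23]
R5 ← R5 − (3/2)·R4: [0, 0, 0, 0, 0]
4 nonzero rows, so rank(C) = 4.
C has 5 columns; by rank–nullity, nullity = 5 − 4 = 1.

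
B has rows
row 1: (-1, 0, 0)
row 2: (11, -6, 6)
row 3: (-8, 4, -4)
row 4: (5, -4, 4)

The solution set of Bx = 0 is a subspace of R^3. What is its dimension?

Row reduce to echelon form.
R2 ← R2 + (11)·R1: [0, -6, 6]
R3 ← R3 − (8)·R1: [0, 4, -4]
R4 ← R4 + (5)·R1: [0, -4, 4]
R3 ← R3 + (2/3)·R2: [0, 0, 0]
R4 ← R4 − (2/3)·R2: [0, 0, 0]
2 nonzero rows, so rank(B) = 2.
B has 3 columns; by rank–nullity, nullity = 3 − 2 = 1.

1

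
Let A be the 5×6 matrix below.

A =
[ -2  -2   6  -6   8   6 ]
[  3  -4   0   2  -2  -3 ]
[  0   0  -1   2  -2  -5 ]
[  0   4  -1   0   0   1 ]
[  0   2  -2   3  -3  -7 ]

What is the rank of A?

4

Row reduce to echelon form.
R2 ← R2 + (3/2)·R1: [0, -7, 9, -7, 10, 6]
R4 ← R4 + (4/7)·R2: [0, 0, 29/7, -4, 40/7, 31/7]
R5 ← R5 + (2/7)·R2: [0, 0, 4/7, 1, -1/7, -37/7]
R4 ← R4 + (29/7)·R3: [0, 0, 0, 30/7, -18/7, -114/7]
R5 ← R5 + (4/7)·R3: [0, 0, 0, 15/7, -9/7, -57/7]
R5 ← R5 − (1/2)·R4: [0, 0, 0, 0, 0, 0]
Echelon form has 4 nonzero rows, so rank(A) = 4.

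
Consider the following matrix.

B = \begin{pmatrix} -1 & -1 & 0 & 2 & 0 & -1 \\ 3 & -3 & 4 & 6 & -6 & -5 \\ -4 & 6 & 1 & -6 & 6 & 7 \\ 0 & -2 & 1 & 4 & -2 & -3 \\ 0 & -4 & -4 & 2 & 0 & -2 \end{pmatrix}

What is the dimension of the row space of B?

Row reduce to echelon form.
R2 ← R2 + (3)·R1: [0, -6, 4, 12, -6, -8]
R3 ← R3 − (4)·R1: [0, 10, 1, -14, 6, 11]
R3 ← R3 + (5/3)·R2: [0, 0, 23/3, 6, -4, -7/3]
R4 ← R4 − (1/3)·R2: [0, 0, -1/3, 0, 0, -1/3]
R5 ← R5 − (2/3)·R2: [0, 0, -20/3, -6, 4, 10/3]
R4 ← R4 + (1/23)·R3: [0, 0, 0, 6/23, -4/23, -10/23]
R5 ← R5 + (20/23)·R3: [0, 0, 0, -18/23, 12/23, 30/23]
R5 ← R5 + (3)·R4: [0, 0, 0, 0, 0, 0]
Echelon form has 4 nonzero rows, so rank(B) = 4.
The row space has dimension equal to the rank: 4.

4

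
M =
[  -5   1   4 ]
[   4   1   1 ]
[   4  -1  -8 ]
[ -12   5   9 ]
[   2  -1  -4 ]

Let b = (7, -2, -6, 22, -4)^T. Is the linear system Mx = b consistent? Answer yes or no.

Row reduce the augmented matrix [M | b].
R2 ← R2 + (4/5)·R1: [0, 9/5, 21/5, 18/5]
R3 ← R3 + (4/5)·R1: [0, -1/5, -24/5, -2/5]
R4 ← R4 − (12/5)·R1: [0, 13/5, -3/5, 26/5]
R5 ← R5 + (2/5)·R1: [0, -3/5, -12/5, -6/5]
R3 ← R3 + (1/9)·R2: [0, 0, -13/3, 0]
R4 ← R4 − (13/9)·R2: [0, 0, -20/3, 0]
R5 ← R5 + (1/3)·R2: [0, 0, -1, 0]
R4 ← R4 − (20/13)·R3: [0, 0, 0, 0]
R5 ← R5 − (3/13)·R3: [0, 0, 0, 0]
The echelon form has 3 nonzero rows, and every pivot lies in the first 3 columns, so rank(M) = rank([M|b]) = 3.
The system is consistent.

yes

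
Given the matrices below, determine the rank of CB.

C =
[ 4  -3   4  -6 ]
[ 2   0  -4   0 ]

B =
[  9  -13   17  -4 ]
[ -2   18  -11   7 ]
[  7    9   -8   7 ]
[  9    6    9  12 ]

2

First compute CB:
[[ 16, -106,  15, -81],
 [-10, -62,  66, -36]]
Now row reduce the product.
R2 ← R2 + (5/8)·R1: [0, -513/4, 603/8, -693/8]
2 nonzero rows, so rank(CB) = 2.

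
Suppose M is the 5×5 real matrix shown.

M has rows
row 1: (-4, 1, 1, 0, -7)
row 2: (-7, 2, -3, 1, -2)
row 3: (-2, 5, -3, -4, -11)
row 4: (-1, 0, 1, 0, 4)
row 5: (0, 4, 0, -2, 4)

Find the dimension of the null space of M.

Row reduce to echelon form.
R2 ← R2 − (7/4)·R1: [0, 1/4, -19/4, 1, 41/4]
R3 ← R3 − (1/2)·R1: [0, 9/2, -7/2, -4, -15/2]
R4 ← R4 − (1/4)·R1: [0, -1/4, 3/4, 0, 23/4]
R3 ← R3 − (18)·R2: [0, 0, 82, -22, -192]
R4 ← R4 + R2: [0, 0, -4, 1, 16]
R5 ← R5 − (16)·R2: [0, 0, 76, -18, -160]
R4 ← R4 + (2/41)·R3: [0, 0, 0, -3/41, 272/41]
R5 ← R5 − (38/41)·R3: [0, 0, 0, 98/41, 736/41]
R5 ← R5 + (98/3)·R4: [0, 0, 0, 0, 704/3]
5 nonzero rows, so rank(M) = 5.
M has 5 columns; by rank–nullity, nullity = 5 − 5 = 0.

0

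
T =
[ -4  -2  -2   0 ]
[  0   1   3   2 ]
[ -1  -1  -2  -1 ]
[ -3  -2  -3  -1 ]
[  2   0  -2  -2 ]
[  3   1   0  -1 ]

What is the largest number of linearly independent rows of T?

Row reduce to echelon form.
R3 ← R3 − (1/4)·R1: [0, -1/2, -3/2, -1]
R4 ← R4 − (3/4)·R1: [0, -1/2, -3/2, -1]
R5 ← R5 + (1/2)·R1: [0, -1, -3, -2]
R6 ← R6 + (3/4)·R1: [0, -1/2, -3/2, -1]
R3 ← R3 + (1/2)·R2: [0, 0, 0, 0]
R4 ← R4 + (1/2)·R2: [0, 0, 0, 0]
R5 ← R5 + R2: [0, 0, 0, 0]
R6 ← R6 + (1/2)·R2: [0, 0, 0, 0]
Echelon form has 2 nonzero rows, so rank(T) = 2.
The rank gives the maximum number of linearly independent rows: 2.

2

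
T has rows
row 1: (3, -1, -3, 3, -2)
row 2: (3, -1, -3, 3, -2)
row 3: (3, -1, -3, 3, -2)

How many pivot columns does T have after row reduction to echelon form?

1

Row reduce to echelon form.
R2 ← R2 − R1: [0, 0, 0, 0, 0]
R3 ← R3 − R1: [0, 0, 0, 0, 0]
Echelon form has 1 nonzero row, so rank(T) = 1.
Each nonzero row contributes one pivot column: 1 pivot columns.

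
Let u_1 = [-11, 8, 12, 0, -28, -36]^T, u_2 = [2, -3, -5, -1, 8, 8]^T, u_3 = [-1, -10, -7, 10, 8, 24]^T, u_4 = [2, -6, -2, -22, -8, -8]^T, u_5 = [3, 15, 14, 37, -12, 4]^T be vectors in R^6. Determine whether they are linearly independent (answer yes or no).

Form the matrix with these vectors as rows and row reduce.
R2 ← R2 + (2/11)·R1: [0, -17/11, -31/11, -1, 32/11, 16/11]
R3 ← R3 − (1/11)·R1: [0, -118/11, -89/11, 10, 116/11, 300/11]
R4 ← R4 + (2/11)·R1: [0, -50/11, 2/11, -22, -144/11, -160/11]
R5 ← R5 + (3/11)·R1: [0, 189/11, 190/11, 37, -216/11, -64/11]
R3 ← R3 − (118/17)·R2: [0, 0, 195/17, 288/17, -164/17, 292/17]
R4 ← R4 − (50/17)·R2: [0, 0, 144/17, -324/17, -368/17, -320/17]
R5 ← R5 + (189/17)·R2: [0, 0, -239/17, 440/17, 216/17, 176/17]
R4 ← R4 − (48/65)·R3: [0, 0, 0, -2052/65, -944/65, -2048/65]
R5 ← R5 + (239/195)·R3: [0, 0, 0, 3032/65, 172/195, 6124/195]
R5 ← R5 + (758/513)·R4: [0, 0, 0, 0, -10556/513, -7772/513]
5 nonzero rows, so the 5 vectors span a space of dimension 5.
Since 5 = 5, the vectors are linearly independent.

yes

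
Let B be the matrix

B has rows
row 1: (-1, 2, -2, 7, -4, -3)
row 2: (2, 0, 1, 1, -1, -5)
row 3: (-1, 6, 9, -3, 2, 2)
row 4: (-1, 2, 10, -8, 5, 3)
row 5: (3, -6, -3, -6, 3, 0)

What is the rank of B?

Row reduce to echelon form.
R2 ← R2 + (2)·R1: [0, 4, -3, 15, -9, -11]
R3 ← R3 − R1: [0, 4, 11, -10, 6, 5]
R4 ← R4 − R1: [0, 0, 12, -15, 9, 6]
R5 ← R5 + (3)·R1: [0, 0, -9, 15, -9, -9]
R3 ← R3 − R2: [0, 0, 14, -25, 15, 16]
R4 ← R4 − (6/7)·R3: [0, 0, 0, 45/7, -27/7, -54/7]
R5 ← R5 + (9/14)·R3: [0, 0, 0, -15/14, 9/14, 9/7]
R5 ← R5 + (1/6)·R4: [0, 0, 0, 0, 0, 0]
Echelon form has 4 nonzero rows, so rank(B) = 4.

4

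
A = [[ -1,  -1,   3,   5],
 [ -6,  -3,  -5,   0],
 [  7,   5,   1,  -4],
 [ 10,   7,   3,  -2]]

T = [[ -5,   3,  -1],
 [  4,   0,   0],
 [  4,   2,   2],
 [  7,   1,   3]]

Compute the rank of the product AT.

First compute AT:
[[ 48,   8,  22],
 [ -2, -28,  -4],
 [-39,  19, -17],
 [-24,  34, -10]]
Now row reduce the product.
R2 ← R2 + (1/24)·R1: [0, -83/3, -37/12]
R3 ← R3 + (13/16)·R1: [0, 51/2, 7/8]
R4 ← R4 + (1/2)·R1: [0, 38, 1]
R3 ← R3 + (153/166)·R2: [0, 0, -653/332]
R4 ← R4 + (114/83)·R2: [0, 0, -537/166]
R4 ← R4 − (1074/653)·R3: [0, 0, 0]
3 nonzero rows, so rank(AT) = 3.

3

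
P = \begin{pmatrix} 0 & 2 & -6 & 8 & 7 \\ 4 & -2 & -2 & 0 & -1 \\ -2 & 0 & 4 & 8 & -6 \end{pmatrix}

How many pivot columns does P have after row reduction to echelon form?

Row reduce to echelon form.
Swap R1 ↔ R2
R3 ← R3 + (1/2)·R1: [0, -1, 3, 8, -13/2]
R3 ← R3 + (1/2)·R2: [0, 0, 0, 12, -3]
Echelon form has 3 nonzero rows, so rank(P) = 3.
Each nonzero row contributes one pivot column: 3 pivot columns.

3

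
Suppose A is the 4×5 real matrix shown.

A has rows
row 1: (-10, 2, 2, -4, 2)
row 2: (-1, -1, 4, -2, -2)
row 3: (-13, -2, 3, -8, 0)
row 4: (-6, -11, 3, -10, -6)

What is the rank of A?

Row reduce to echelon form.
R2 ← R2 − (1/10)·R1: [0, -6/5, 19/5, -8/5, -11/5]
R3 ← R3 − (13/10)·R1: [0, -23/5, 2/5, -14/5, -13/5]
R4 ← R4 − (3/5)·R1: [0, -61/5, 9/5, -38/5, -36/5]
R3 ← R3 − (23/6)·R2: [0, 0, -85/6, 10/3, 35/6]
R4 ← R4 − (61/6)·R2: [0, 0, -221/6, 26/3, 91/6]
R4 ← R4 − (13/5)·R3: [0, 0, 0, 0, 0]
Echelon form has 3 nonzero rows, so rank(A) = 3.

3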